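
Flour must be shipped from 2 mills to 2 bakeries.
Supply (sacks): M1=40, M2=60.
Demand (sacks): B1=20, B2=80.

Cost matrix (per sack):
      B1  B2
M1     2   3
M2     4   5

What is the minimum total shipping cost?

Optimal allocation:
  M1–B2: 40 × 3 = 120
  M2–B1: 20 × 4 = 80
  M2–B2: 40 × 5 = 200
Total = 120 + 80 + 200 = 400.

400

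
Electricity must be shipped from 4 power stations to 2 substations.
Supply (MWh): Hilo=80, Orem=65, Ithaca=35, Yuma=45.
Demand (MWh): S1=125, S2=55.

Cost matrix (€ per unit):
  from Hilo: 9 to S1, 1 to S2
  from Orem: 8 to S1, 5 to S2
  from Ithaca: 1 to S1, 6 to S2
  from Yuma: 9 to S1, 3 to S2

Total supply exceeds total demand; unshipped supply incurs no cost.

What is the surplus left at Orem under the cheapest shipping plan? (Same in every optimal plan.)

0

An optimal plan:
  Hilo->S2: 55 × €1 = €55
  Orem->S1: 65 × €8 = €520
  Ithaca->S1: 35 × €1 = €35
  Yuma->S1: 25 × €9 = €225
Total cost = €835.
Orem ships 65 of its 65, leaving 0.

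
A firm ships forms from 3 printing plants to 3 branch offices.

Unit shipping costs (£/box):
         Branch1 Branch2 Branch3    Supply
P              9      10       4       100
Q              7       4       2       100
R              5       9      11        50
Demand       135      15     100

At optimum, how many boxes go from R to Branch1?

The minimum-cost plan:
  P->Branch3: 100 × £4 = £400
  Q->Branch1: 85 × £7 = £595
  Q->Branch2: 15 × £4 = £60
  R->Branch1: 50 × £5 = £250
Total cost = £1305.
So R→Branch1 carries 50 boxes.

50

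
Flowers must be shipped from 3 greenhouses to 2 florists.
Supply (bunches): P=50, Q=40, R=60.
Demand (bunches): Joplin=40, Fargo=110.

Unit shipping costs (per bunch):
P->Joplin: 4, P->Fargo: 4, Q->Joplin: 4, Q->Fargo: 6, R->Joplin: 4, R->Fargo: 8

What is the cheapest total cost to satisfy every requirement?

A cheapest plan:
  P–Fargo: 50 × 4 = 200
  Q–Fargo: 40 × 6 = 240
  R–Joplin: 40 × 4 = 160
  R–Fargo: 20 × 8 = 160
Total = 200 + 240 + 160 + 160 = 760.

760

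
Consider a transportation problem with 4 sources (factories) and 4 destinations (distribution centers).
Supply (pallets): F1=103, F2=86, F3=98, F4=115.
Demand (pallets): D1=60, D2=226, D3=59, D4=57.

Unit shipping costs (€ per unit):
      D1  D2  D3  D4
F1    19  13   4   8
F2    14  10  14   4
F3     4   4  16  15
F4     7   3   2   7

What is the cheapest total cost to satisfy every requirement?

A cheapest plan:
  F1–D2: 44 pallets
  F1–D3: 59 pallets
  F2–D2: 29 pallets
  F2–D4: 57 pallets
  F3–D1: 60 pallets
  F3–D2: 38 pallets
  F4–D2: 115 pallets
Total cost = €2063.
(Supply check: F1 ships 103; F2 ships 86; F3 ships 98; F4 ships 115.)

2063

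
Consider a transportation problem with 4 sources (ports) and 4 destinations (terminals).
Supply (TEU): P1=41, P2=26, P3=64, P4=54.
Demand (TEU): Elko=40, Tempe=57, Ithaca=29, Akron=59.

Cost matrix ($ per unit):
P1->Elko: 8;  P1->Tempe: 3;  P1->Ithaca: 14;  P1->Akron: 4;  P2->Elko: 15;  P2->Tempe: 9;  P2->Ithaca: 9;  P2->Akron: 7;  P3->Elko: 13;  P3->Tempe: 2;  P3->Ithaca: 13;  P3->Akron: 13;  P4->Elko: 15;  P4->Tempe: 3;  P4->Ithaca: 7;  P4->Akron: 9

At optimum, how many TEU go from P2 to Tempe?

0

Solving gives:
  P1 to Elko: 33 TEU
  P1 to Akron: 8 TEU
  P2 to Akron: 26 TEU
  P3 to Elko: 7 TEU
  P3 to Tempe: 57 TEU
  P4 to Ithaca: 29 TEU
  P4 to Akron: 25 TEU
Total cost = $1111.
The route P2→Tempe is not used.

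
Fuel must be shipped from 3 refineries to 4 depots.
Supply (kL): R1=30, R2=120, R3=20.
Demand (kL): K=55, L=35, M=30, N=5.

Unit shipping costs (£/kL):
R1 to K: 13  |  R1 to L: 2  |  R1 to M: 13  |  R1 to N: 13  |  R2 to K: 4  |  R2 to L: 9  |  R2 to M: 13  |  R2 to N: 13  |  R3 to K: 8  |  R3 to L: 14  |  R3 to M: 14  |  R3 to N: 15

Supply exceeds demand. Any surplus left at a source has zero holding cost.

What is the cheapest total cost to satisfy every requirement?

Optimal allocation:
  R1–L: 30 × £2 = £60
  R2–K: 55 × £4 = £220
  R2–L: 5 × £9 = £45
  R2–M: 30 × £13 = £390
  R2–N: 5 × £13 = £65
Total = 60 + 220 + 45 + 390 + 65 = £780.
(Supply check: R1 ships 30; R2 ships 95; R3 ships 0.)

780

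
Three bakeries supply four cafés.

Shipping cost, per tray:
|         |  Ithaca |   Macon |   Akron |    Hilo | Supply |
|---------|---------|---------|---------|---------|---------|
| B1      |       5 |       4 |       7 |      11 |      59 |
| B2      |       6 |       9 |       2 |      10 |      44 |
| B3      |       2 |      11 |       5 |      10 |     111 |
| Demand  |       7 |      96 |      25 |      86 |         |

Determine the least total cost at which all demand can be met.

1529

One minimum-cost allocation:
  B1–Macon: 59 trays
  B2–Macon: 19 trays
  B2–Akron: 25 trays
  B3–Ithaca: 7 trays
  B3–Macon: 18 trays
  B3–Hilo: 86 trays
Total cost = 1529.
(Supply check: B1 ships 59; B2 ships 44; B3 ships 111.)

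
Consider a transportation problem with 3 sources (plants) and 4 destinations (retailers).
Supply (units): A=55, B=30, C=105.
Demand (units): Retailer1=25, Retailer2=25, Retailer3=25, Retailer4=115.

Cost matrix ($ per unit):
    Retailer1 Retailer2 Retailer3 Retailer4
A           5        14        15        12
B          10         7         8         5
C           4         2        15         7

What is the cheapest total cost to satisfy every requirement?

A cheapest plan:
  A->Retailer1: 25 × $5 = $125
  A->Retailer4: 30 × $12 = $360
  B->Retailer3: 25 × $8 = $200
  B->Retailer4: 5 × $5 = $25
  C->Retailer2: 25 × $2 = $50
  C->Retailer4: 80 × $7 = $560
Total = 125 + 360 + 200 + 25 + 50 + 560 = $1320.
(Supply check: A ships 55; B ships 30; C ships 105.)

1320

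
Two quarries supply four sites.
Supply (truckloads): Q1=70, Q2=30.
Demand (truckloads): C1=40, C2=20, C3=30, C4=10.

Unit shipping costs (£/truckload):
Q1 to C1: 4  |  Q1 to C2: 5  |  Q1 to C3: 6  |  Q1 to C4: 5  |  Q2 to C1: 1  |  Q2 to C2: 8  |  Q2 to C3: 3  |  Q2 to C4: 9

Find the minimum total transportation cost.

400

A cheapest plan:
  Q1->C1: 10 × £4 = £40
  Q1->C2: 20 × £5 = £100
  Q1->C3: 30 × £6 = £180
  Q1->C4: 10 × £5 = £50
  Q2->C1: 30 × £1 = £30
Total = 40 + 100 + 180 + 50 + 30 = £400.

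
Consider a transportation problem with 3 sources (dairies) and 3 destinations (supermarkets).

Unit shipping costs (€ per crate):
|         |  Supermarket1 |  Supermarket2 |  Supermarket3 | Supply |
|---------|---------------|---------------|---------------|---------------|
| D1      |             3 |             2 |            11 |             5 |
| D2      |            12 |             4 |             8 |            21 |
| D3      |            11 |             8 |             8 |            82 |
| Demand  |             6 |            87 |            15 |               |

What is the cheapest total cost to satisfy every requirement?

758

An optimal shipping plan:
  D1 to Supermarket1: 5 crates
  D2 to Supermarket2: 21 crates
  D3 to Supermarket1: 1 crates
  D3 to Supermarket2: 66 crates
  D3 to Supermarket3: 15 crates
Total cost = €758.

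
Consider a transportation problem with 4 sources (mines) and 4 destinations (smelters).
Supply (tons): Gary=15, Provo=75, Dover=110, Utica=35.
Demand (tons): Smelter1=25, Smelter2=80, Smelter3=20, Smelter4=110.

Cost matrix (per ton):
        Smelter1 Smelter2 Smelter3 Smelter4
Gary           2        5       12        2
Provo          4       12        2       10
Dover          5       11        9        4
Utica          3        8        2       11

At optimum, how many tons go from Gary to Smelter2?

The minimum-cost plan:
  Gary->Smelter2: 15 × 5 = 75
  Provo->Smelter1: 25 × 4 = 100
  Provo->Smelter2: 30 × 12 = 360
  Provo->Smelter3: 20 × 2 = 40
  Dover->Smelter4: 110 × 4 = 440
  Utica->Smelter2: 35 × 8 = 280
Total cost = 1295.
So Gary→Smelter2 carries 15 tons.

15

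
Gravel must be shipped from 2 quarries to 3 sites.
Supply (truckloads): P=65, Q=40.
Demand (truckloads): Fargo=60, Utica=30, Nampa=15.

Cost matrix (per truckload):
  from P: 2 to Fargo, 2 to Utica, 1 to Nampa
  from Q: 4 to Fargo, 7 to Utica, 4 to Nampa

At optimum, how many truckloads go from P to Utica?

30

Solving gives:
  P->Fargo: 20 × 2 = 40
  P->Utica: 30 × 2 = 60
  P->Nampa: 15 × 1 = 15
  Q->Fargo: 40 × 4 = 160
Total cost = 275.
So P→Utica carries 30 truckloads.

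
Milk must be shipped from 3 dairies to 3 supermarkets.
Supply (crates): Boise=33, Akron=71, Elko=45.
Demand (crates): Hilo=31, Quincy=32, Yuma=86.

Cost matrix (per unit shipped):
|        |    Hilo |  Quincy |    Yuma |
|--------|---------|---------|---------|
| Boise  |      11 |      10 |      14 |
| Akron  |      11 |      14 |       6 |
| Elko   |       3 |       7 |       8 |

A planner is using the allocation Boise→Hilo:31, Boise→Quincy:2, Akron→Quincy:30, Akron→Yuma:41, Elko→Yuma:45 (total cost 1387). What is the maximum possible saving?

422

Current plan cost = 31·11 + 2·10 + 30·14 + 41·6 + 45·8 = 1387.
Optimal plan:
  Boise->Quincy: 32 × 10 = 320
  Boise->Yuma: 1 × 14 = 14
  Akron->Yuma: 71 × 6 = 426
  Elko->Hilo: 31 × 3 = 93
  Elko->Yuma: 14 × 8 = 112
Optimal cost = 965.
Saving = 1387 − 965 = 422.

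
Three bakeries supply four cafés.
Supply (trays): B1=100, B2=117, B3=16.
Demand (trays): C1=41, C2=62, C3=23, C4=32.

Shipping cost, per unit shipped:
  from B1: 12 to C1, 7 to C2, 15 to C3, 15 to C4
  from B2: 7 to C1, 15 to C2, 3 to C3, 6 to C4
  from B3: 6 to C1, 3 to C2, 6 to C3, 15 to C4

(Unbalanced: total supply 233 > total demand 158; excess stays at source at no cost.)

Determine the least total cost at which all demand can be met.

Optimal allocation:
  B1→C2: 46 trays
  B2→C1: 41 trays
  B2→C3: 23 trays
  B2→C4: 32 trays
  B3→C2: 16 trays
Total cost = 918.

918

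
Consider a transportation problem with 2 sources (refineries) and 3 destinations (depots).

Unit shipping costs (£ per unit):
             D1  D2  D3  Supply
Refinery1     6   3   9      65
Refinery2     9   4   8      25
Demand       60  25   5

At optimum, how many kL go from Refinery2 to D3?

The minimum-cost plan:
  Refinery1–D1: 60 kL
  Refinery1–D2: 5 kL
  Refinery2–D2: 20 kL
  Refinery2–D3: 5 kL
Total cost = £495.
So Refinery2→D3 carries 5 kL.

5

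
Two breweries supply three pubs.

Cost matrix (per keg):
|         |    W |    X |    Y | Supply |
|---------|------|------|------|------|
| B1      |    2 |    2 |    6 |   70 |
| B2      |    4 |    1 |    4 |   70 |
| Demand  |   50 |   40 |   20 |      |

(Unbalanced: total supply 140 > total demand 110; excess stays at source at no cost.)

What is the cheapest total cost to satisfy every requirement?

Optimal allocation:
  B1–W: 50 kegs
  B2–X: 40 kegs
  B2–Y: 20 kegs
Total cost = 220.
(Supply check: B1 ships 50; B2 ships 60.)

220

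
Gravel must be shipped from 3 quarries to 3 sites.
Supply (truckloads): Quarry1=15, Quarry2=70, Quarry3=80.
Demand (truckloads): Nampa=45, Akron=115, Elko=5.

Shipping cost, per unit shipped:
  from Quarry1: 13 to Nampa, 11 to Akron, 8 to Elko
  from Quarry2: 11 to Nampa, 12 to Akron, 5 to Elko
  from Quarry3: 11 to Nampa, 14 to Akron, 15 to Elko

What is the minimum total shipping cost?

1955

An optimal shipping plan:
  Quarry1–Akron: 15 × 11 = 165
  Quarry2–Akron: 65 × 12 = 780
  Quarry2–Elko: 5 × 5 = 25
  Quarry3–Nampa: 45 × 11 = 495
  Quarry3–Akron: 35 × 14 = 490
Total = 165 + 780 + 25 + 495 + 490 = 1955.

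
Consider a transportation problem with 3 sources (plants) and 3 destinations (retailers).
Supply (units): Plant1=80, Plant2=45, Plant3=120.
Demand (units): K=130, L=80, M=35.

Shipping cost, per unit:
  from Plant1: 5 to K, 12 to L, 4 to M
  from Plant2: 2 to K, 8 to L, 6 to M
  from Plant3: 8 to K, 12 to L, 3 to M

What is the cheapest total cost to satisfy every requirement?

1595

One minimum-cost allocation:
  Plant1→K: 80 × 5 = 400
  Plant2→K: 45 × 2 = 90
  Plant3→K: 5 × 8 = 40
  Plant3→L: 80 × 12 = 960
  Plant3→M: 35 × 3 = 105
Total = 400 + 90 + 40 + 960 + 105 = 1595.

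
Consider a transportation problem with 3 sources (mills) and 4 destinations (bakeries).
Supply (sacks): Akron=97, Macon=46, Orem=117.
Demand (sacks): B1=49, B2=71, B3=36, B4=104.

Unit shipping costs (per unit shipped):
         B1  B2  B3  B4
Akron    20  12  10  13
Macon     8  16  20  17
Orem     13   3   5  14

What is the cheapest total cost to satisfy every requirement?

2159

Optimal allocation:
  Akron→B4: 97 × 13 = 1261
  Macon→B1: 46 × 8 = 368
  Orem→B1: 3 × 13 = 39
  Orem→B2: 71 × 3 = 213
  Orem→B3: 36 × 5 = 180
  Orem→B4: 7 × 14 = 98
Total = 1261 + 368 + 39 + 213 + 180 + 98 = 2159.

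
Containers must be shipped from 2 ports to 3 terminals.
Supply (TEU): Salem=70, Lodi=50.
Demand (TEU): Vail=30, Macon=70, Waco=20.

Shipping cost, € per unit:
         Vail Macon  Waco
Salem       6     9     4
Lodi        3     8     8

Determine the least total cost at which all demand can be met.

780

Optimal allocation:
  Salem→Macon: 50 × €9 = €450
  Salem→Waco: 20 × €4 = €80
  Lodi→Vail: 30 × €3 = €90
  Lodi→Macon: 20 × €8 = €160
Total = 450 + 80 + 90 + 160 = €780.
(Supply check: Salem ships 70; Lodi ships 50.)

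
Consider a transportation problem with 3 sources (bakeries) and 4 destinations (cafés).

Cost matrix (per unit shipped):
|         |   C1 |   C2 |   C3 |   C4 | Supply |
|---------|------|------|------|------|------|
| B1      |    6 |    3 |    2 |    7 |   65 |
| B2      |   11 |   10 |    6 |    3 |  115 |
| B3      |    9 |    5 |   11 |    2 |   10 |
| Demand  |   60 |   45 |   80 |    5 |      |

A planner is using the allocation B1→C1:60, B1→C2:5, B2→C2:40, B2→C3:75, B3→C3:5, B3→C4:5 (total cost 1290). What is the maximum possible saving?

Current plan cost = 60·6 + 5·3 + 40·10 + 75·6 + 5·11 + 5·2 = 1290.
Optimal plan:
  B1–C1: 30 trays
  B1–C2: 35 trays
  B2–C1: 30 trays
  B2–C3: 80 trays
  B2–C4: 5 trays
  B3–C2: 10 trays
Optimal cost = 1160.
Saving = 1290 − 1160 = 130.

130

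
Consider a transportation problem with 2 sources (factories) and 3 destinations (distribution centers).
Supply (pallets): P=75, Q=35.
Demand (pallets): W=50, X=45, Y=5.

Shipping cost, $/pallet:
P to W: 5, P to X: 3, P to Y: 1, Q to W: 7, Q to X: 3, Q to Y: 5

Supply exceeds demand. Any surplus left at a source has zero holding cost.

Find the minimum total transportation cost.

A cheapest plan:
  P to W: 50 × $5 = $250
  P to X: 10 × $3 = $30
  P to Y: 5 × $1 = $5
  Q to X: 35 × $3 = $105
Total = 250 + 30 + 5 + 105 = $390.
(Supply check: P ships 65; Q ships 35.)

390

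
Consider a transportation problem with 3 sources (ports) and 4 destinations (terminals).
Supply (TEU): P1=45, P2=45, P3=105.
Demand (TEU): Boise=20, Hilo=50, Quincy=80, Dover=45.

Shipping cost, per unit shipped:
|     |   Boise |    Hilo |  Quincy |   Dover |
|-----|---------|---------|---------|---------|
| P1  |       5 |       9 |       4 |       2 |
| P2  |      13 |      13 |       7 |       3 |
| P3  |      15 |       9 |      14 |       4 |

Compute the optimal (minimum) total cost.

One minimum-cost allocation:
  P1 to Boise: 10 × 5 = 50
  P1 to Quincy: 35 × 4 = 140
  P2 to Quincy: 45 × 7 = 315
  P3 to Boise: 10 × 15 = 150
  P3 to Hilo: 50 × 9 = 450
  P3 to Dover: 45 × 4 = 180
Total = 50 + 140 + 315 + 150 + 450 + 180 = 1285.

1285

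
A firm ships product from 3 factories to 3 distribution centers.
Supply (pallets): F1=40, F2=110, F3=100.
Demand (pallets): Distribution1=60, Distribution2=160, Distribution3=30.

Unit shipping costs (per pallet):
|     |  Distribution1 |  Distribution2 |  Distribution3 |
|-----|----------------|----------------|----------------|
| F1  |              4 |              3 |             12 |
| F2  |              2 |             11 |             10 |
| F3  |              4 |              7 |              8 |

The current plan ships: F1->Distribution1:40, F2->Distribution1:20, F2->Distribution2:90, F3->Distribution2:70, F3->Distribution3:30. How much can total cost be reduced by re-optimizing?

Current plan cost = 40·4 + 20·2 + 90·11 + 70·7 + 30·8 = 1920.
Optimal plan:
  F1 to Distribution2: 40 × 3 = 120
  F2 to Distribution1: 60 × 2 = 120
  F2 to Distribution2: 20 × 11 = 220
  F2 to Distribution3: 30 × 10 = 300
  F3 to Distribution2: 100 × 7 = 700
Optimal cost = 1460.
Saving = 1920 − 1460 = 460.

460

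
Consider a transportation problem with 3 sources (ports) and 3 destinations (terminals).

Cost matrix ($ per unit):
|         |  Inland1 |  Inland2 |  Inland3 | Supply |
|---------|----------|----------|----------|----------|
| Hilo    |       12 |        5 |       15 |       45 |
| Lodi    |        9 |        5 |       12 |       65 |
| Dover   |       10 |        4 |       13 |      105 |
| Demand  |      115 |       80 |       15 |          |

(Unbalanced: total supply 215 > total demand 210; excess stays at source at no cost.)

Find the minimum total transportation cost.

A cheapest plan:
  Hilo→Inland2: 40 × $5 = $200
  Lodi→Inland1: 65 × $9 = $585
  Dover→Inland1: 50 × $10 = $500
  Dover→Inland2: 40 × $4 = $160
  Dover→Inland3: 15 × $13 = $195
Total = 200 + 585 + 500 + 160 + 195 = $1640.
(Supply check: Hilo ships 40; Lodi ships 65; Dover ships 105.)

1640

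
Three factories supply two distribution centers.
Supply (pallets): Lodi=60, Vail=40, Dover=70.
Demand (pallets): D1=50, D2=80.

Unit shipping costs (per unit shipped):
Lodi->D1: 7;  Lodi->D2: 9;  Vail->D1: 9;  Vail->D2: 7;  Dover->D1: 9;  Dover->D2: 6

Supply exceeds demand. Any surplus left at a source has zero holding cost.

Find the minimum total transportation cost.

840

One minimum-cost allocation:
  Lodi to D1: 50 pallets
  Vail to D2: 10 pallets
  Dover to D2: 70 pallets
Total cost = 840.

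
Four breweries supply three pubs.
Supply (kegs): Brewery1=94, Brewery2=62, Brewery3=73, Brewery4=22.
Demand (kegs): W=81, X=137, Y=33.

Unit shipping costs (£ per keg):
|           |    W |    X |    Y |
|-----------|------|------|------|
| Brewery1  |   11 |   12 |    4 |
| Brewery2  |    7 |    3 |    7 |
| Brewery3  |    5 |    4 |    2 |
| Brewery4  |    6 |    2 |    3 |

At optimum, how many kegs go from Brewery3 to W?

Optimal shipments:
  Brewery1→W: 61 kegs
  Brewery1→Y: 33 kegs
  Brewery2→X: 62 kegs
  Brewery3→W: 20 kegs
  Brewery3→X: 53 kegs
  Brewery4→X: 22 kegs
Total cost = £1345.
So Brewery3→W carries 20 kegs.

20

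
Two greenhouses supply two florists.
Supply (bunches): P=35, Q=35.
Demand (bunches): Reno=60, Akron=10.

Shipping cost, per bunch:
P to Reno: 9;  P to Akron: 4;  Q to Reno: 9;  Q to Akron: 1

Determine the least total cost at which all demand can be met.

A cheapest plan:
  P→Reno: 35 × 9 = 315
  Q→Reno: 25 × 9 = 225
  Q→Akron: 10 × 1 = 10
Total = 315 + 225 + 10 = 550.
(Supply check: P ships 35; Q ships 35.)

550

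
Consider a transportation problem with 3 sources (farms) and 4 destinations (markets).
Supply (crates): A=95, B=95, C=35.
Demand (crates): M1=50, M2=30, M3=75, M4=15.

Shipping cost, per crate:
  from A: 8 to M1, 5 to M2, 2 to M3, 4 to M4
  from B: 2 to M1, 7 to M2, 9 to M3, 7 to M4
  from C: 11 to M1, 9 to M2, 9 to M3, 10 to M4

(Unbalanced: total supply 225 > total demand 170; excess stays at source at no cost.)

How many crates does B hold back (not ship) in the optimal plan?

20

An optimal plan:
  A to M2: 5 crates
  A to M3: 75 crates
  A to M4: 15 crates
  B to M1: 50 crates
  B to M2: 25 crates
Total cost = 510.
B ships 75 of its 95, leaving 20.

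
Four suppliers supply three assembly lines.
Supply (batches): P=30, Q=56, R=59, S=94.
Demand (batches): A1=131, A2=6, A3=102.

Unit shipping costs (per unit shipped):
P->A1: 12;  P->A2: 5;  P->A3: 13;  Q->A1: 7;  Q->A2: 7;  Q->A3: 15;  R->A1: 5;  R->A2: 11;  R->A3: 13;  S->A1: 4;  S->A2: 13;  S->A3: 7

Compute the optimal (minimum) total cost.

1639

A cheapest plan:
  P to A2: 6 × 5 = 30
  P to A3: 24 × 13 = 312
  Q to A1: 56 × 7 = 392
  R to A1: 59 × 5 = 295
  S to A1: 16 × 4 = 64
  S to A3: 78 × 7 = 546
Total = 30 + 312 + 392 + 295 + 64 + 546 = 1639.
(Supply check: P ships 30; Q ships 56; R ships 59; S ships 94.)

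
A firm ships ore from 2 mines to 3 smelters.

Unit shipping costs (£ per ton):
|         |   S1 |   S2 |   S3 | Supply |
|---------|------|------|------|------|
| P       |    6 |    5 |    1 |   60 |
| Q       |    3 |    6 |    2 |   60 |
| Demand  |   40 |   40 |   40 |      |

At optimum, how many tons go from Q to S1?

Optimal shipments:
  P–S2: 40 tons
  P–S3: 20 tons
  Q–S1: 40 tons
  Q–S3: 20 tons
Total cost = £380.
So Q→S1 carries 40 tons.

40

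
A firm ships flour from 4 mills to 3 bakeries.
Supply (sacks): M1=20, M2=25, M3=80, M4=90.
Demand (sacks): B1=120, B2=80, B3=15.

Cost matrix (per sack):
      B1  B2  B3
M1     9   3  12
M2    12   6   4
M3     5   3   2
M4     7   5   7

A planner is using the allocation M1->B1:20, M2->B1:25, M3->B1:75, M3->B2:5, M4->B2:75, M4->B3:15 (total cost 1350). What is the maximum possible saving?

Current plan cost = 20·9 + 25·12 + 75·5 + 5·3 + 75·5 + 15·7 = 1350.
Optimal plan:
  M1–B2: 20 sacks
  M2–B2: 10 sacks
  M2–B3: 15 sacks
  M3–B1: 80 sacks
  M4–B1: 40 sacks
  M4–B2: 50 sacks
Optimal cost = 1110.
Saving = 1350 − 1110 = 240.

240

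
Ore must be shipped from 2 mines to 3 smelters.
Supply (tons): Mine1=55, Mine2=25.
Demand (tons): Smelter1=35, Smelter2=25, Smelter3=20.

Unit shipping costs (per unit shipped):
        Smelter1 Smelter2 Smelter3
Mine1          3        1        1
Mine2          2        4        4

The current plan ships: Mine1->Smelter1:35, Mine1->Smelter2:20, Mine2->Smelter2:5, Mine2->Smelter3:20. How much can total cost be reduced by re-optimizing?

Current plan cost = 35·3 + 20·1 + 5·4 + 20·4 = 225.
Optimal plan:
  Mine1->Smelter1: 10 × 3 = 30
  Mine1->Smelter2: 25 × 1 = 25
  Mine1->Smelter3: 20 × 1 = 20
  Mine2->Smelter1: 25 × 2 = 50
Optimal cost = 125.
Saving = 225 − 125 = 100.

100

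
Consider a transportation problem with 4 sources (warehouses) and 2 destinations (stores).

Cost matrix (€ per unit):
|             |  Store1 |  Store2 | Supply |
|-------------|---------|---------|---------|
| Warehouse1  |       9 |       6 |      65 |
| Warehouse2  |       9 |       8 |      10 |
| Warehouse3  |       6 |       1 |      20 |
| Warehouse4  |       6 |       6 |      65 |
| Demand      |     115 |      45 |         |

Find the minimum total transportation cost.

1010

One minimum-cost allocation:
  Warehouse1→Store1: 40 × €9 = €360
  Warehouse1→Store2: 25 × €6 = €150
  Warehouse2→Store1: 10 × €9 = €90
  Warehouse3→Store2: 20 × €1 = €20
  Warehouse4→Store1: 65 × €6 = €390
Total = 360 + 150 + 90 + 20 + 390 = €1010.
(Supply check: Warehouse1 ships 65; Warehouse2 ships 10; Warehouse3 ships 20; Warehouse4 ships 65.)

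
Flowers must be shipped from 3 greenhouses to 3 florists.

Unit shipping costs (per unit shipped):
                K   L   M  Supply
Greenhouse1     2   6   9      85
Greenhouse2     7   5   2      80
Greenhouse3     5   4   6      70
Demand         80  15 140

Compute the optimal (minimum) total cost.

A cheapest plan:
  Greenhouse1–K: 80 × 2 = 160
  Greenhouse1–L: 5 × 6 = 30
  Greenhouse2–M: 80 × 2 = 160
  Greenhouse3–L: 10 × 4 = 40
  Greenhouse3–M: 60 × 6 = 360
Total = 160 + 30 + 160 + 40 + 360 = 750.

750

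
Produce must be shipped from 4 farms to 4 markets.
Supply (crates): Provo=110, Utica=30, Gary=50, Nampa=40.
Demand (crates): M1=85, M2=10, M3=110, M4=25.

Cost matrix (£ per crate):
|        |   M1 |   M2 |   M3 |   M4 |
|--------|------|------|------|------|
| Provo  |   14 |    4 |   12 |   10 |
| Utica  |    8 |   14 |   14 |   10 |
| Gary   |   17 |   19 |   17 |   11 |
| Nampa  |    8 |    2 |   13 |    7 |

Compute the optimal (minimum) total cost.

2500

An optimal shipping plan:
  Provo–M2: 10 × £4 = £40
  Provo–M3: 100 × £12 = £1200
  Utica–M1: 30 × £8 = £240
  Gary–M1: 15 × £17 = £255
  Gary–M3: 10 × £17 = £170
  Gary–M4: 25 × £11 = £275
  Nampa–M1: 40 × £8 = £320
Total = 40 + 1200 + 240 + 255 + 170 + 275 + 320 = £2500.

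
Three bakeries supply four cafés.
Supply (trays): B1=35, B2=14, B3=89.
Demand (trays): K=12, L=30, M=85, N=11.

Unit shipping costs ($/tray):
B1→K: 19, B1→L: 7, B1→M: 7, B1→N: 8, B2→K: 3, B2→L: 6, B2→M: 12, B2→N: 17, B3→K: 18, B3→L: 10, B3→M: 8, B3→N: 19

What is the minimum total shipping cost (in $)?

Optimal allocation:
  B1->L: 24 × $7 = $168
  B1->N: 11 × $8 = $88
  B2->K: 12 × $3 = $36
  B2->L: 2 × $6 = $12
  B3->L: 4 × $10 = $40
  B3->M: 85 × $8 = $680
Total = 168 + 88 + 36 + 12 + 40 + 680 = $1024.

1024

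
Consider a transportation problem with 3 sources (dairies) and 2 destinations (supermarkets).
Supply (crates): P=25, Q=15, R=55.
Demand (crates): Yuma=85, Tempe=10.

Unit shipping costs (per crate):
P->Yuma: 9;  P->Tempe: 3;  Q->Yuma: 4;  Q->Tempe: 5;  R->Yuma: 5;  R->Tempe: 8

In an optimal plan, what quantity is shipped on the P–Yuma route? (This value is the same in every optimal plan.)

15

Solving gives:
  P→Yuma: 15 × 9 = 135
  P→Tempe: 10 × 3 = 30
  Q→Yuma: 15 × 4 = 60
  R→Yuma: 55 × 5 = 275
Total cost = 500.
So P→Yuma carries 15 crates.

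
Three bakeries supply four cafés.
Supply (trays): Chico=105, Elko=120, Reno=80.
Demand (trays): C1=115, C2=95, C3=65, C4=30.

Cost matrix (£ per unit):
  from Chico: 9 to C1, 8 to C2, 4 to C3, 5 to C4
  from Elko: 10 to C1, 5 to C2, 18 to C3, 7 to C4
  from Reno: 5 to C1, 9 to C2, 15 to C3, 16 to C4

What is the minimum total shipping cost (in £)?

1625

A cheapest plan:
  Chico to C1: 10 × £9 = £90
  Chico to C3: 65 × £4 = £260
  Chico to C4: 30 × £5 = £150
  Elko to C1: 25 × £10 = £250
  Elko to C2: 95 × £5 = £475
  Reno to C1: 80 × £5 = £400
Total = 90 + 260 + 150 + 250 + 475 + 400 = £1625.
(Supply check: Chico ships 105; Elko ships 120; Reno ships 80.)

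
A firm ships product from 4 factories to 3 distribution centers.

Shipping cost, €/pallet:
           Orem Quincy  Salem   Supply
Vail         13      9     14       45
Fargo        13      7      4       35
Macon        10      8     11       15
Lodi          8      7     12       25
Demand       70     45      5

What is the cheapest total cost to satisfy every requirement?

One minimum-cost allocation:
  Vail to Orem: 30 × €13 = €390
  Vail to Quincy: 15 × €9 = €135
  Fargo to Quincy: 30 × €7 = €210
  Fargo to Salem: 5 × €4 = €20
  Macon to Orem: 15 × €10 = €150
  Lodi to Orem: 25 × €8 = €200
Total = 390 + 135 + 210 + 20 + 150 + 200 = €1105.
(Supply check: Vail ships 45; Fargo ships 35; Macon ships 15; Lodi ships 25.)

1105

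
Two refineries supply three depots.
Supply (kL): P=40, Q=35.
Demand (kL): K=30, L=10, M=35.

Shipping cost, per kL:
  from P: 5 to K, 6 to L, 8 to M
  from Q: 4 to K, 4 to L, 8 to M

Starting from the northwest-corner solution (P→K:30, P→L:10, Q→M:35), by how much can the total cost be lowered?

Current plan cost = 30·5 + 10·6 + 35·8 = 490.
Optimal plan:
  P->K: 5 kL
  P->M: 35 kL
  Q->K: 25 kL
  Q->L: 10 kL
Optimal cost = 445.
Saving = 490 − 445 = 45.

45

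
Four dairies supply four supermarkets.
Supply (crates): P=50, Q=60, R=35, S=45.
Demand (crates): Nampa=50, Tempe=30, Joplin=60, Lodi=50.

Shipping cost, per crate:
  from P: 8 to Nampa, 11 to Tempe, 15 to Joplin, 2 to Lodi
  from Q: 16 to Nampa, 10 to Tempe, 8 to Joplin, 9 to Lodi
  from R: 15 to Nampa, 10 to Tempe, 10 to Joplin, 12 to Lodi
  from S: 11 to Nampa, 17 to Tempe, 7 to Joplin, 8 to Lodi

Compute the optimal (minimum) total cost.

A cheapest plan:
  P->Lodi: 50 × 2 = 100
  Q->Joplin: 60 × 8 = 480
  R->Nampa: 5 × 15 = 75
  R->Tempe: 30 × 10 = 300
  S->Nampa: 45 × 11 = 495
Total = 100 + 480 + 75 + 300 + 495 = 1450.

1450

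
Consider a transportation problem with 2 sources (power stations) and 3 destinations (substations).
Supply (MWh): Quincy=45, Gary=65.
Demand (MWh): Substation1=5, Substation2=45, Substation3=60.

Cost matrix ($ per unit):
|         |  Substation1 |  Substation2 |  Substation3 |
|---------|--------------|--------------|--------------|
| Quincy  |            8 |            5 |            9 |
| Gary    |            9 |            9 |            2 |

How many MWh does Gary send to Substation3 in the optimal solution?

60

Optimal shipments:
  Quincy→Substation2: 45 × $5 = $225
  Gary→Substation1: 5 × $9 = $45
  Gary→Substation3: 60 × $2 = $120
Total cost = $390.
So Gary→Substation3 carries 60 MWh.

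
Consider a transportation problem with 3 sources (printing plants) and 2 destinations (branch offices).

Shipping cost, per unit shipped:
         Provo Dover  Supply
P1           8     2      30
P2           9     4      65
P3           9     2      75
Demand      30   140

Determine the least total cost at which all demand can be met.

620

One minimum-cost allocation:
  P1->Dover: 30 × 2 = 60
  P2->Provo: 30 × 9 = 270
  P2->Dover: 35 × 4 = 140
  P3->Dover: 75 × 2 = 150
Total = 60 + 270 + 140 + 150 = 620.
(Supply check: P1 ships 30; P2 ships 65; P3 ships 75.)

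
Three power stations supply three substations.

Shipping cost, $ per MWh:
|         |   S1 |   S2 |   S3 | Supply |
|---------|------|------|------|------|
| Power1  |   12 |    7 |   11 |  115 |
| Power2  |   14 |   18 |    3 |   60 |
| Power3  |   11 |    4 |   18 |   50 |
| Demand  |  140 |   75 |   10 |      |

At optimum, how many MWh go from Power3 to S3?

0

The minimum-cost plan:
  Power1 to S1: 90 × $12 = $1080
  Power1 to S2: 25 × $7 = $175
  Power2 to S1: 50 × $14 = $700
  Power2 to S3: 10 × $3 = $30
  Power3 to S2: 50 × $4 = $200
Total cost = $2185.
The route Power3→S3 is not used.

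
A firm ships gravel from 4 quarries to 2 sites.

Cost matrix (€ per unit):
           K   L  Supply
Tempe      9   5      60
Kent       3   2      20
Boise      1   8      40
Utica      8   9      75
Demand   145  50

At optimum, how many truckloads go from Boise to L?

0

Solving gives:
  Tempe->K: 10 truckloads
  Tempe->L: 50 truckloads
  Kent->K: 20 truckloads
  Boise->K: 40 truckloads
  Utica->K: 75 truckloads
Total cost = €1040.
The route Boise→L is not used.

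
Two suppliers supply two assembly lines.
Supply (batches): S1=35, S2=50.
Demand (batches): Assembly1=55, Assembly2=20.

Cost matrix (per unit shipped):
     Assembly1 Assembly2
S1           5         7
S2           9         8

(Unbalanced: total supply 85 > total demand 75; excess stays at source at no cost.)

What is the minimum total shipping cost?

515

Optimal allocation:
  S1 to Assembly1: 35 × 5 = 175
  S2 to Assembly1: 20 × 9 = 180
  S2 to Assembly2: 20 × 8 = 160
Total = 175 + 180 + 160 = 515.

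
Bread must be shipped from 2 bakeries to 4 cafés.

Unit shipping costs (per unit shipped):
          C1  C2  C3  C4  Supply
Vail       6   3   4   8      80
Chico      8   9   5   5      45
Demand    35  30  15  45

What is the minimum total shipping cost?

585

An optimal shipping plan:
  Vail->C1: 35 × 6 = 210
  Vail->C2: 30 × 3 = 90
  Vail->C3: 15 × 4 = 60
  Chico->C4: 45 × 5 = 225
Total = 210 + 90 + 60 + 225 = 585.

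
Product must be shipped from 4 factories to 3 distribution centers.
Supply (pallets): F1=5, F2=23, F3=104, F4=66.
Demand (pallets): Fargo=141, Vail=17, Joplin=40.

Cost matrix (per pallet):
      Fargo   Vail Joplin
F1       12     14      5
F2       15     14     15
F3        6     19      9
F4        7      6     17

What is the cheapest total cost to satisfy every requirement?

1475

One minimum-cost allocation:
  F1→Joplin: 5 × 5 = 25
  F2→Joplin: 23 × 15 = 345
  F3→Fargo: 92 × 6 = 552
  F3→Joplin: 12 × 9 = 108
  F4→Fargo: 49 × 7 = 343
  F4→Vail: 17 × 6 = 102
Total = 25 + 345 + 552 + 108 + 343 + 102 = 1475.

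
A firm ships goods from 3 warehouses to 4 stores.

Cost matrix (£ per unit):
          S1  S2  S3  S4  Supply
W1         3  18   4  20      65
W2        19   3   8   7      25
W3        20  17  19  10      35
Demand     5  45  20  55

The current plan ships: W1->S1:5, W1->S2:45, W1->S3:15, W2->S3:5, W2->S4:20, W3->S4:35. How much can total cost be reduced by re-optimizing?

Current plan cost = 5·3 + 45·18 + 15·4 + 5·8 + 20·7 + 35·10 = £1415.
Optimal plan:
  W1->S1: 5 × £3 = £15
  W1->S2: 20 × £18 = £360
  W1->S3: 20 × £4 = £80
  W1->S4: 20 × £20 = £400
  W2->S2: 25 × £3 = £75
  W3->S4: 35 × £10 = £350
Optimal cost = £1280.
Saving = 1415 − 1280 = £135.

135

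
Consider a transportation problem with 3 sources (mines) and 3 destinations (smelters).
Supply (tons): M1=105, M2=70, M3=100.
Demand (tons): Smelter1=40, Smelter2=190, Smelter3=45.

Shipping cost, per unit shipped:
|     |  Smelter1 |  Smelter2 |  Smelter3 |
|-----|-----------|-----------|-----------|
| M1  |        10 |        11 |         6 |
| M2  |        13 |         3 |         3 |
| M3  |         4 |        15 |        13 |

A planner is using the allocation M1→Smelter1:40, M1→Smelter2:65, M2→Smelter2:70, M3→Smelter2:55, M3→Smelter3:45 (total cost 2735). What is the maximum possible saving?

Current plan cost = 40·10 + 65·11 + 70·3 + 55·15 + 45·13 = 2735.
Optimal plan:
  M1->Smelter2: 60 × 11 = 660
  M1->Smelter3: 45 × 6 = 270
  M2->Smelter2: 70 × 3 = 210
  M3->Smelter1: 40 × 4 = 160
  M3->Smelter2: 60 × 15 = 900
Optimal cost = 2200.
Saving = 2735 − 2200 = 535.

535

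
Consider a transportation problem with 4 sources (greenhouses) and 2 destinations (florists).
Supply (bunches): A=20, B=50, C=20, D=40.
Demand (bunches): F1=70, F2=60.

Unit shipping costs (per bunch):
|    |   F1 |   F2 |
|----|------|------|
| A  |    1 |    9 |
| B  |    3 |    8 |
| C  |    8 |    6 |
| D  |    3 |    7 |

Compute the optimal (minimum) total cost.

570

An optimal shipping plan:
  A→F1: 20 × 1 = 20
  B→F1: 50 × 3 = 150
  C→F2: 20 × 6 = 120
  D→F2: 40 × 7 = 280
Total = 20 + 150 + 120 + 280 = 570.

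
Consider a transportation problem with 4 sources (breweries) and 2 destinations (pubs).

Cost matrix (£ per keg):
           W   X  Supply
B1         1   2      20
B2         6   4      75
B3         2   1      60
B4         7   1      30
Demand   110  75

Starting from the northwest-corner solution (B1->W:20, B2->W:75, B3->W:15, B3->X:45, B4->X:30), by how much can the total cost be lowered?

45

Current plan cost = 20·1 + 75·6 + 15·2 + 45·1 + 30·1 = £575.
Optimal plan:
  B1–W: 20 × £1 = £20
  B2–W: 30 × £6 = £180
  B2–X: 45 × £4 = £180
  B3–W: 60 × £2 = £120
  B4–X: 30 × £1 = £30
Optimal cost = £530.
Saving = 575 − 530 = £45.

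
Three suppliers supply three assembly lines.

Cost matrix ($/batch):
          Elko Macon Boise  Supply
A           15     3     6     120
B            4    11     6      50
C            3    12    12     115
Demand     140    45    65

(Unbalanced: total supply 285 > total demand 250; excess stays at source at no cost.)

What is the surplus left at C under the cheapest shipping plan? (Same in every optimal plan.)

0

Minimum-cost shipments:
  A→Macon: 45 batches
  A→Boise: 40 batches
  B→Elko: 25 batches
  B→Boise: 25 batches
  C→Elko: 115 batches
Total cost = $970.
C ships 115 of its 115, leaving 0.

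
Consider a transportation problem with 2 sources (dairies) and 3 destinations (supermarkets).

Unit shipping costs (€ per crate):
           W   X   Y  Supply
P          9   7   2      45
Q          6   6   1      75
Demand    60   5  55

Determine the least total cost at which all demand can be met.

A cheapest plan:
  P→X: 5 × €7 = €35
  P→Y: 40 × €2 = €80
  Q→W: 60 × €6 = €360
  Q→Y: 15 × €1 = €15
Total = 35 + 80 + 360 + 15 = €490.

490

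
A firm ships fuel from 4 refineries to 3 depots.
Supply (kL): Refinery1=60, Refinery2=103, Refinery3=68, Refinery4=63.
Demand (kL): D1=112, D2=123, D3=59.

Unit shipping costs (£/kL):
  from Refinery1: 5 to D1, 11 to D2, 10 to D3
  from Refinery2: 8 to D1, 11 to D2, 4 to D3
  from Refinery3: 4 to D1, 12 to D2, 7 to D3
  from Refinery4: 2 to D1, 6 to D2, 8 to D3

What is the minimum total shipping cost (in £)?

One minimum-cost allocation:
  Refinery1 to D1: 44 × £5 = £220
  Refinery1 to D2: 16 × £11 = £176
  Refinery2 to D2: 44 × £11 = £484
  Refinery2 to D3: 59 × £4 = £236
  Refinery3 to D1: 68 × £4 = £272
  Refinery4 to D2: 63 × £6 = £378
Total = 220 + 176 + 484 + 236 + 272 + 378 = £1766.
(Supply check: Refinery1 ships 60; Refinery2 ships 103; Refinery3 ships 68; Refinery4 ships 63.)

1766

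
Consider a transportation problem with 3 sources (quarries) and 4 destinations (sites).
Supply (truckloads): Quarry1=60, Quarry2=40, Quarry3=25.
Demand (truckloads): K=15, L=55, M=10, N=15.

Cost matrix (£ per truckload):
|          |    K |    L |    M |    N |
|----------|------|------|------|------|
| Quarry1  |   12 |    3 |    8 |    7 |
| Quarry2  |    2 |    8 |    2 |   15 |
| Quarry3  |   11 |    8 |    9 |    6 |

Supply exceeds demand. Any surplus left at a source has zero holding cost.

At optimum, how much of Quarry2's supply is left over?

An optimal plan:
  Quarry1->L: 55 truckloads
  Quarry2->K: 15 truckloads
  Quarry2->M: 10 truckloads
  Quarry3->N: 15 truckloads
Total cost = £305.
Quarry2 ships 25 of its 40, leaving 15.

15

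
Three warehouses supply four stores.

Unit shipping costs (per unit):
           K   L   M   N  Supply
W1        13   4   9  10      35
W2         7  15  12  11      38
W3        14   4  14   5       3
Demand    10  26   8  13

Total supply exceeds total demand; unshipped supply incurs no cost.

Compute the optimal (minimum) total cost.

Optimal allocation:
  W1 to L: 26 × 4 = 104
  W1 to M: 8 × 9 = 72
  W1 to N: 1 × 10 = 10
  W2 to K: 10 × 7 = 70
  W2 to N: 9 × 11 = 99
  W3 to N: 3 × 5 = 15
Total = 104 + 72 + 10 + 70 + 99 + 15 = 370.

370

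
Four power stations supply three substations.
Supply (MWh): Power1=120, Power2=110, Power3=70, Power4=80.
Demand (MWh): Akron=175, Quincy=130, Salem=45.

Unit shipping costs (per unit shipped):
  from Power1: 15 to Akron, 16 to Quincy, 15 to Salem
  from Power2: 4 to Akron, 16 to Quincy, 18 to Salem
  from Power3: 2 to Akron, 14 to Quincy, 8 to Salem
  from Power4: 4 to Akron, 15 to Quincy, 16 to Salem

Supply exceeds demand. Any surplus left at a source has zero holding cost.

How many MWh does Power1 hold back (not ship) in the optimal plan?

30

Minimum-cost shipments:
  Power1→Quincy: 90 MWh
  Power2→Akron: 110 MWh
  Power3→Akron: 25 MWh
  Power3→Salem: 45 MWh
  Power4→Akron: 40 MWh
  Power4→Quincy: 40 MWh
Total cost = 3050.
Power1 ships 90 of its 120, leaving 30.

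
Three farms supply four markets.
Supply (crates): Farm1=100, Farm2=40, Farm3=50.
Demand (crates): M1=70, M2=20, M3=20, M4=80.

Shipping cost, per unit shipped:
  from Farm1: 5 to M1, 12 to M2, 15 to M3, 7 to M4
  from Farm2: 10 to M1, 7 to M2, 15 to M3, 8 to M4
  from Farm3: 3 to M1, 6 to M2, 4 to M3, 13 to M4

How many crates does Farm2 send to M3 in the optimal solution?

0

Optimal shipments:
  Farm1→M1: 40 × 5 = 200
  Farm1→M4: 60 × 7 = 420
  Farm2→M2: 20 × 7 = 140
  Farm2→M4: 20 × 8 = 160
  Farm3→M1: 30 × 3 = 90
  Farm3→M3: 20 × 4 = 80
Total cost = 1090.
The route Farm2→M3 is not used.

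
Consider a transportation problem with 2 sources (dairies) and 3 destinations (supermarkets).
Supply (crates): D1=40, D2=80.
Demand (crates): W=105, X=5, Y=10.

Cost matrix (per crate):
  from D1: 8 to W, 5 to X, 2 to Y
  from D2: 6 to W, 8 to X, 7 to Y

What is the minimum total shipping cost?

725

One minimum-cost allocation:
  D1–W: 25 × 8 = 200
  D1–X: 5 × 5 = 25
  D1–Y: 10 × 2 = 20
  D2–W: 80 × 6 = 480
Total = 200 + 25 + 20 + 480 = 725.
(Supply check: D1 ships 40; D2 ships 80.)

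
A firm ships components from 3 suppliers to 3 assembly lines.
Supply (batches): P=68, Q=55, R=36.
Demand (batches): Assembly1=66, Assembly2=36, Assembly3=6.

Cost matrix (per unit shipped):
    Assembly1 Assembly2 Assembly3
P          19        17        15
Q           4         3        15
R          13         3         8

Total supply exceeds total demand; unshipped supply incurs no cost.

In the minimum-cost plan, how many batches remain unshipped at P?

51

Minimum-cost shipments:
  P->Assembly1: 11 batches
  P->Assembly3: 6 batches
  Q->Assembly1: 55 batches
  R->Assembly2: 36 batches
Total cost = 627.
P ships 17 of its 68, leaving 51.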